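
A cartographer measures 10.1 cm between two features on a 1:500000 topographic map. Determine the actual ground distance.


ground = 10.1 cm * 500000 / 100 = 50500.0 m = 50.5 km

50.5 km


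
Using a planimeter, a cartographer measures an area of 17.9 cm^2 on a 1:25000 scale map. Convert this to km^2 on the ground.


ground_area = 17.9 * (25000/100)^2 = 1118750.0 m^2 = 1.11875 km^2 ≈ 1.119 km^2

1.119 km^2


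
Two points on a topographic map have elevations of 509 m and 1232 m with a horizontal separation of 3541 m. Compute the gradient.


gradient = (1232 - 509) / 3541 = 723 / 3541 = 0.2042

0.2042


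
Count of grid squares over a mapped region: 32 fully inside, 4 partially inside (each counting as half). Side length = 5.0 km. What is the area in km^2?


effective squares = 32 + 4 * 0.5 = 34.0
area = 34.0 * 25.0 = 850.0 km^2

850.0 km^2


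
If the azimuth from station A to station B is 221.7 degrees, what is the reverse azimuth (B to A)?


back azimuth = (221.7 + 180) mod 360 = 41.7 degrees

41.7 degrees


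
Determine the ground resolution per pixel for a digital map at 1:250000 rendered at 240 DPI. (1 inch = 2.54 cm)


pixel_cm = 2.54 / 240 ≈ 0.010583 cm
ground = pixel_cm * 250000 / 100 = 2.54 * 250000 / (240 * 100) = 635000 / 24000 ≈ 26.46 m

26.46 m


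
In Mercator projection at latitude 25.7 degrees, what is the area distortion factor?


area_distortion = 1/cos^2(25.7) = 1.232

1.232


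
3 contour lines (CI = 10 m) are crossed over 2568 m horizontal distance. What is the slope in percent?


elevation change = 3 * 10 = 30 m
slope = 30 / 2568 * 100 = 1.2%

1.2%


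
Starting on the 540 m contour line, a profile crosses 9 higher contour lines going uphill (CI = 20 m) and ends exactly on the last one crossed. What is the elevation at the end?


elevation = 540 + 9 * 20 = 720 m

720 m


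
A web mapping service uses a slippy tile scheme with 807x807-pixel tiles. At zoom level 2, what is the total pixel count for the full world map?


tiles per axis = 2^2 = 4
total tiles = 4^2 = 16
pixels per axis = 4 * 807 = 3228
total pixels = 3228^2 = 10419984

10419984 pixels


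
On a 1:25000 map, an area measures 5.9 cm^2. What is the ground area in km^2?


ground_area = 5.9 * (25000/100)^2 = 368750.0 m^2 = 0.36875 km^2 ≈ 0.369 km^2

0.369 km^2


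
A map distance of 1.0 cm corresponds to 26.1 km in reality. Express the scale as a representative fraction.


ground = 26.1 km = 2610000 cm; RF denominator = ground / map = 2610000 / 1.0 = 2610000; RF = 1:2610000

1:2610000


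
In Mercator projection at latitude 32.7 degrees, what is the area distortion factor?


area_distortion = 1/cos^2(32.7) = 1.412

1.412


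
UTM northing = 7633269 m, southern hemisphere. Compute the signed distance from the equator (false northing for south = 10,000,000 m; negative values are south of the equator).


For southern: actual = 7633269 - 10000000 = -2366731 m

-2366731 m


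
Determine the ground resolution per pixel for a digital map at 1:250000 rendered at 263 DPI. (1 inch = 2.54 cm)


pixel_cm = 2.54 / 263 ≈ 0.009658 cm
ground = pixel_cm * 250000 / 100 = 2.54 * 250000 / (263 * 100) = 635000 / 26300 ≈ 24.14 m

24.14 m


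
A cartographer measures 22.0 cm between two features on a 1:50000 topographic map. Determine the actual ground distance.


ground = 22.0 cm * 50000 / 100 = 11000.0 m = 11.0 km

11.0 km


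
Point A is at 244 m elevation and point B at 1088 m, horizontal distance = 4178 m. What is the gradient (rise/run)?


gradient = (1088 - 244) / 4178 = 844 / 4178 = 0.202

0.202


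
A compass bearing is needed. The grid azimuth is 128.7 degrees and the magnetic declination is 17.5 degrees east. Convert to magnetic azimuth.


magnetic azimuth = grid azimuth - declination (east +ve)
mag_az = 128.7 - 17.5 = 111.2 degrees

111.2 degrees


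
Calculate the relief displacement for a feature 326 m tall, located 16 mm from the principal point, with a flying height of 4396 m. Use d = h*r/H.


d = h * r / H = 326 * 16 / 4396 = 1.19 mm

1.19 mm


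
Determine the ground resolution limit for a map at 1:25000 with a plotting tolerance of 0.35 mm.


ground = 0.35 mm * 25000 / 1000 = 8.75 m

8.75 m


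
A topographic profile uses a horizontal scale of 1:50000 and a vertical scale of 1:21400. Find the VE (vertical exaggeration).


VE = horizontal_scale / vertical_scale = 50000 / 21400 ≈ 2.3

2.3x


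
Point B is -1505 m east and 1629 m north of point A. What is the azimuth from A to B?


az = atan2(-1505, 1629) = -42.7 deg
adjusted to 0-360: 317.3 degrees

317.3 degrees


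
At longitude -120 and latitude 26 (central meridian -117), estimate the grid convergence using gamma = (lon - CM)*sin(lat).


gamma = (-120 - -117) * sin(26) = -3 * 0.438371 = -1.315 degrees

-1.315 degrees


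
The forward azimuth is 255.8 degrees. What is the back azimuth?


back azimuth = (255.8 + 180) mod 360 = 75.8 degrees

75.8 degrees


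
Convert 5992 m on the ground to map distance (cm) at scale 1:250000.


map_cm = 5992 * 100 / 250000 = 2.3968 cm ≈ 2.4 cm

2.4 cm


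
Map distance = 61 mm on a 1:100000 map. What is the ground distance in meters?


ground = 61 mm * 100000 / 1000 = 6100.0 m

6100.0 m


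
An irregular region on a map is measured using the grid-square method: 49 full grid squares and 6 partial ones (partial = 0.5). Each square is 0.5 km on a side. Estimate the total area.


effective squares = 49 + 6 * 0.5 = 52.0
area = 52.0 * 0.25 = 13.0 km^2

13.0 km^2


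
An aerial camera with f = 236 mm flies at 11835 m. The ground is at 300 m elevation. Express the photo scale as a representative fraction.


scale = f / (H - h) = 236 mm / 11535 m = 236 / 11535000 = 1:48877

1:48877


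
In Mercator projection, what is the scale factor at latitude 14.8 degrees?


SF = 1 / cos(14.8) = 1 / 0.966823 = 1.034

1.034


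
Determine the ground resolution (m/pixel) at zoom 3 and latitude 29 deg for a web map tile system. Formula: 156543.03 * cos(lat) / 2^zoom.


res = 156543.03 * cos(29) / 2^3 = 156543.03 * 0.87461971 / 8 = 17114.45 m/pixel

17114.45 m/pixel


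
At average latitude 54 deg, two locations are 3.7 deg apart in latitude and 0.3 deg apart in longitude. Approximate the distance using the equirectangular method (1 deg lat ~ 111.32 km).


dlat_km = 3.7 * 111.32 = 411.884
dlon_km = 0.3 * 111.32 * cos(54) ≈ 19.63
dist = sqrt(411.884^2 + 19.63^2) ≈ 412.4 km

412.4 km


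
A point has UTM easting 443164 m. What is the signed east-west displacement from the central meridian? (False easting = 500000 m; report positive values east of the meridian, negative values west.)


displacement = 443164 - 500000 = -56836 m

-56836 m


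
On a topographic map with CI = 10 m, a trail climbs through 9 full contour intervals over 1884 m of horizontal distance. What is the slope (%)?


elevation change = 9 * 10 = 90 m
slope = 90 / 1884 * 100 = 4.8%

4.8%


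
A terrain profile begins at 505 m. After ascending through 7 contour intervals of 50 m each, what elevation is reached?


elevation = 505 + 7 * 50 = 855 m

855 m


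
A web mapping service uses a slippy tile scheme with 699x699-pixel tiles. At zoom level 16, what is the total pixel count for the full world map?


tiles per axis = 2^16 = 65536
total tiles = 65536^2 = 4294967296
pixels per axis = 65536 * 699 = 45809664
total pixels = 45809664^2 = 2098525315792896

2098525315792896 pixels


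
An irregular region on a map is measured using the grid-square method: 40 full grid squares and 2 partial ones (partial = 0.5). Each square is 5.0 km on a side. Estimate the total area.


effective squares = 40 + 2 * 0.5 = 41.0
area = 41.0 * 25.0 = 1025.0 km^2

1025.0 km^2


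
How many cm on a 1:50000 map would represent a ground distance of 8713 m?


map_cm = 8713 * 100 / 50000 = 17.426 cm ≈ 17.43 cm

17.43 cm


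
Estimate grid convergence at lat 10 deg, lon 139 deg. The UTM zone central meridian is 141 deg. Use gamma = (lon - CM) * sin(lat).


gamma = (139 - 141) * sin(10) = -2 * 0.173648 = -0.347 degrees

-0.347 degrees


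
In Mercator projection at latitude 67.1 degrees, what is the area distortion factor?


area_distortion = 1/cos^2(67.1) = 6.604

6.604


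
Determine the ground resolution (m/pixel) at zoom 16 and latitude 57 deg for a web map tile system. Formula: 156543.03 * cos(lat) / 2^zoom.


res = 156543.03 * cos(57) / 2^16 = 156543.03 * 0.54463904 / 65536 = 1.3 m/pixel

1.3 m/pixel


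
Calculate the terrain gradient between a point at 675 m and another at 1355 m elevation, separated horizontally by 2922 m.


gradient = (1355 - 675) / 2922 = 680 / 2922 = 0.2327

0.2327


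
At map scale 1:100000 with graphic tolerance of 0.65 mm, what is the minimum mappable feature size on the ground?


ground = 0.65 mm * 100000 / 1000 = 65.0 m

65.0 m


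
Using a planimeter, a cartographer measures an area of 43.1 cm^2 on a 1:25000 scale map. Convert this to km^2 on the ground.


ground_area = 43.1 * (25000/100)^2 = 2693750.0 m^2 = 2.69375 km^2 ≈ 2.694 km^2

2.694 km^2


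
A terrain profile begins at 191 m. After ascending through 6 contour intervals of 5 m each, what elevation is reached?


elevation = 191 + 6 * 5 = 221 m

221 m


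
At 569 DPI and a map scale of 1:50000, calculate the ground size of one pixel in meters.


pixel_cm = 2.54 / 569 ≈ 0.004464 cm
ground = pixel_cm * 50000 / 100 = 2.54 * 50000 / (569 * 100) = 127000 / 56900 ≈ 2.23 m

2.23 m


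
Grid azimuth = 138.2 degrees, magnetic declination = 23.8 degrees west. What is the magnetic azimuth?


magnetic azimuth = grid azimuth - declination (east +ve)
mag_az = 138.2 - -23.8 = 162.0 degrees

162.0 degrees


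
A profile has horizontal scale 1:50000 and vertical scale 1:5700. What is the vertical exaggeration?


VE = horizontal_scale / vertical_scale = 50000 / 5700 ≈ 8.8

8.8x


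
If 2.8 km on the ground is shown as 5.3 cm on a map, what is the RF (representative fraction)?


ground = 2.8 km = 280000 cm; RF denominator = ground / map = 280000 / 5.3 ≈ 52830; RF = 1:52830

1:52830


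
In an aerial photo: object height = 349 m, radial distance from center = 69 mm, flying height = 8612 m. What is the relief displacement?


d = h * r / H = 349 * 69 / 8612 = 2.8 mm

2.8 mm


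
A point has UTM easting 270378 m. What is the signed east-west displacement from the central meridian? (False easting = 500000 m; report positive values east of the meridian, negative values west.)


displacement = 270378 - 500000 = -229622 m

-229622 m


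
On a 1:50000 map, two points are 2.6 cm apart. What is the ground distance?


ground = 2.6 cm * 50000 / 100 = 1300.0 m = 1.3 km

1.3 km


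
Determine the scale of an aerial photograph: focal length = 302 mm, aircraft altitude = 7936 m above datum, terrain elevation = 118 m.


scale = f / (H - h) = 302 mm / 7818 m = 302 / 7818000 = 1:25887

1:25887


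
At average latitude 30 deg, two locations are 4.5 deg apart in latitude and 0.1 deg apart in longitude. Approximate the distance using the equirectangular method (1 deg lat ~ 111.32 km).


dlat_km = 4.5 * 111.32 = 500.94
dlon_km = 0.1 * 111.32 * cos(30) ≈ 9.641
dist = sqrt(500.94^2 + 9.641^2) ≈ 501.0 km

501.0 km


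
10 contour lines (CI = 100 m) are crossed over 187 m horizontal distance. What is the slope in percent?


elevation change = 10 * 100 = 1000 m
slope = 1000 / 187 * 100 = 534.8%

534.8%


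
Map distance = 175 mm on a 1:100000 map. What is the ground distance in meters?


ground = 175 mm * 100000 / 1000 = 17500.0 m

17500.0 m


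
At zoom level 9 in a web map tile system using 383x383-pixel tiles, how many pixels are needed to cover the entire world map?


tiles per axis = 2^9 = 512
total tiles = 512^2 = 262144
pixels per axis = 512 * 383 = 196096
total pixels = 196096^2 = 38453641216

38453641216 pixels


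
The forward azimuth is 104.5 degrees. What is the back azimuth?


back azimuth = (104.5 + 180) mod 360 = 284.5 degrees

284.5 degrees


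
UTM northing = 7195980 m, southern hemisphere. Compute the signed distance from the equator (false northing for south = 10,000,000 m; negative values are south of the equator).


For southern: actual = 7195980 - 10000000 = -2804020 m

-2804020 m


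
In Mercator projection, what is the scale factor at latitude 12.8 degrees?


SF = 1 / cos(12.8) = 1 / 0.975149 = 1.025

1.025


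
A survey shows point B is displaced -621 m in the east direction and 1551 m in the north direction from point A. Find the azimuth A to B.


az = atan2(-621, 1551) = -21.8 deg
adjusted to 0-360: 338.2 degrees

338.2 degrees


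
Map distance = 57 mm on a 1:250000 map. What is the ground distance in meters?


ground = 57 mm * 250000 / 1000 = 14250.0 m

14250.0 m


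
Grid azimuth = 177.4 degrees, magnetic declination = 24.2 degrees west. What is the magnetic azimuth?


magnetic azimuth = grid azimuth - declination (east +ve)
mag_az = 177.4 - -24.2 = 201.6 degrees

201.6 degrees


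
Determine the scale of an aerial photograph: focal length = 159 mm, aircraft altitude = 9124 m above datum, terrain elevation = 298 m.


scale = f / (H - h) = 159 mm / 8826 m = 159 / 8826000 = 1:55509

1:55509


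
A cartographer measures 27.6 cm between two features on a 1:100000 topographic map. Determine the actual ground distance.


ground = 27.6 cm * 100000 / 100 = 27600.0 m = 27.6 km

27.6 km


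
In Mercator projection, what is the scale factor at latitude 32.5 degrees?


SF = 1 / cos(32.5) = 1 / 0.843391 = 1.186

1.186


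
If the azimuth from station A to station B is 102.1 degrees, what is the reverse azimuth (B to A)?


back azimuth = (102.1 + 180) mod 360 = 282.1 degrees

282.1 degrees


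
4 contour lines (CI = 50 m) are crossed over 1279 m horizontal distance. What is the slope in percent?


elevation change = 4 * 50 = 200 m
slope = 200 / 1279 * 100 = 15.6%

15.6%


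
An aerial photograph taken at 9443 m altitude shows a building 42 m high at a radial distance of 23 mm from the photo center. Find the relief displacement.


d = h * r / H = 42 * 23 / 9443 = 0.1 mm

0.1 mm


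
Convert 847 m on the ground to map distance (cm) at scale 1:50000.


map_cm = 847 * 100 / 50000 = 1.694 cm ≈ 1.69 cm

1.69 cm


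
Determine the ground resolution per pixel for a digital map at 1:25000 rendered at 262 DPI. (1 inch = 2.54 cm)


pixel_cm = 2.54 / 262 ≈ 0.009695 cm
ground = pixel_cm * 25000 / 100 = 2.54 * 25000 / (262 * 100) = 63500 / 26200 ≈ 2.42 m

2.42 m


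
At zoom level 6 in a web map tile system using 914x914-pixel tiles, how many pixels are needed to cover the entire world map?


tiles per axis = 2^6 = 64
total tiles = 64^2 = 4096
pixels per axis = 64 * 914 = 58496
total pixels = 58496^2 = 3421782016

3421782016 pixels


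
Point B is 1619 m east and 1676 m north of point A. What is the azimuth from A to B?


az = atan2(1619, 1676) = 44.0 deg
adjusted to 0-360: 44.0 degrees

44.0 degrees


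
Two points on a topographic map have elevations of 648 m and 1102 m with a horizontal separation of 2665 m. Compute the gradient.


gradient = (1102 - 648) / 2665 = 454 / 2665 = 0.1704

0.1704


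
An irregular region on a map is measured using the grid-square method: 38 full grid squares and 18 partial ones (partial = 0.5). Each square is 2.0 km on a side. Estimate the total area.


effective squares = 38 + 18 * 0.5 = 47.0
area = 47.0 * 4.0 = 188.0 km^2

188.0 km^2


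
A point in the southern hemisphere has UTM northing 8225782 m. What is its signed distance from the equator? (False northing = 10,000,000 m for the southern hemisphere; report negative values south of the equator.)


For southern: actual = 8225782 - 10000000 = -1774218 m

-1774218 m


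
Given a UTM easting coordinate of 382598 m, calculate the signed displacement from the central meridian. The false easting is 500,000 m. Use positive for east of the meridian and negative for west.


displacement = 382598 - 500000 = -117402 m

-117402 m


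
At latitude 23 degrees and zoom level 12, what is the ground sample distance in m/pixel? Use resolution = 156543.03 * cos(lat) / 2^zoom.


res = 156543.03 * cos(23) / 2^12 = 156543.03 * 0.92050485 / 4096 = 35.18 m/pixel

35.18 m/pixel


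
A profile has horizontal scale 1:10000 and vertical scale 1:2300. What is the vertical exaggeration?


VE = horizontal_scale / vertical_scale = 10000 / 2300 ≈ 4.3

4.3x


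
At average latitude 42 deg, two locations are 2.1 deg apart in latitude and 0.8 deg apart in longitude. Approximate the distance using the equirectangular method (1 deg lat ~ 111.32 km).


dlat_km = 2.1 * 111.32 = 233.772
dlon_km = 0.8 * 111.32 * cos(42) ≈ 66.182
dist = sqrt(233.772^2 + 66.182^2) ≈ 243.0 km

243.0 km


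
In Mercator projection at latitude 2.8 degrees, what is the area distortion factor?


area_distortion = 1/cos^2(2.8) = 1.002

1.002


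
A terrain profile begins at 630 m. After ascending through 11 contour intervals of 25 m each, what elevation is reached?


elevation = 630 + 11 * 25 = 905 m

905 m


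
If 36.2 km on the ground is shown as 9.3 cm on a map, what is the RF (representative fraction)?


ground = 36.2 km = 3620000 cm; RF denominator = ground / map = 3620000 / 9.3 ≈ 389247; RF = 1:389247

1:389247


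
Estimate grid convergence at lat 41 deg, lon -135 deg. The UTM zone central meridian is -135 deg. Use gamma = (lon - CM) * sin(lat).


gamma = (-135 - -135) * sin(41) = 0 * 0.656059 = 0.0 degrees

0.0 degrees


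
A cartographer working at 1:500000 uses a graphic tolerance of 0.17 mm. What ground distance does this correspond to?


ground = 0.17 mm * 500000 / 1000 = 85.0 m

85.0 m


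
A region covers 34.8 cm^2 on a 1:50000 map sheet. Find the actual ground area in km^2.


ground_area = 34.8 * (50000/100)^2 = 8700000.0 m^2 = 8.7 km^2

8.7 km^2


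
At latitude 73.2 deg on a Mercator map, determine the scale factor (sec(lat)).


SF = 1 / cos(73.2) = 1 / 0.289032 = 3.46

3.46


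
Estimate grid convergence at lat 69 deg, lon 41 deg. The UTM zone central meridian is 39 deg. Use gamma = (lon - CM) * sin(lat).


gamma = (41 - 39) * sin(69) = 2 * 0.93358 = 1.867 degrees

1.867 degrees


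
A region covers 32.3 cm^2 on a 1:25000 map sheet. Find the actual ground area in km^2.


ground_area = 32.3 * (25000/100)^2 = 2018750.0 m^2 = 2.01875 km^2 ≈ 2.019 km^2

2.019 km^2


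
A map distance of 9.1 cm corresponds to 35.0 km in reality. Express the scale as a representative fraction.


ground = 35.0 km = 3500000 cm; RF denominator = ground / map = 3500000 / 9.1 ≈ 384615; RF = 1:384615

1:384615


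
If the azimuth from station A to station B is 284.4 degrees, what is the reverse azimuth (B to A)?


back azimuth = (284.4 + 180) mod 360 = 104.4 degrees

104.4 degrees


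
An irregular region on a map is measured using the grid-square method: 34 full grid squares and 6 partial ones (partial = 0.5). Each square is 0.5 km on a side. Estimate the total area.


effective squares = 34 + 6 * 0.5 = 37.0
area = 37.0 * 0.25 = 9.25 km^2

9.25 km^2


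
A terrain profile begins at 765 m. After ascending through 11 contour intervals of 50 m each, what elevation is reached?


elevation = 765 + 11 * 50 = 1315 m

1315 m


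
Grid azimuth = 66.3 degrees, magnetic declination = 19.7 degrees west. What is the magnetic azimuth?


magnetic azimuth = grid azimuth - declination (east +ve)
mag_az = 66.3 - -19.7 = 86.0 degrees

86.0 degrees


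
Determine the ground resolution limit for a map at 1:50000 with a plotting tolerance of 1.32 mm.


ground = 1.32 mm * 50000 / 1000 = 66.0 m

66.0 m


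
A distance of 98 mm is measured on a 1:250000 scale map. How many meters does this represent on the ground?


ground = 98 mm * 250000 / 1000 = 24500.0 m

24500.0 m


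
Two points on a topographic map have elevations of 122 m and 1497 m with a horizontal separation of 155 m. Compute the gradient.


gradient = (1497 - 122) / 155 = 1375 / 155 = 8.871

8.871


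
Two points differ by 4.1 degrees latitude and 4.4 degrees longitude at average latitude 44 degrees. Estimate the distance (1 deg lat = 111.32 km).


dlat_km = 4.1 * 111.32 = 456.412
dlon_km = 4.4 * 111.32 * cos(44) ≈ 352.338
dist = sqrt(456.412^2 + 352.338^2) ≈ 576.6 km

576.6 km


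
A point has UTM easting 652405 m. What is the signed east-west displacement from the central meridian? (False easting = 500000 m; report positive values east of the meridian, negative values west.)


displacement = 652405 - 500000 = 152405 m

152405 m


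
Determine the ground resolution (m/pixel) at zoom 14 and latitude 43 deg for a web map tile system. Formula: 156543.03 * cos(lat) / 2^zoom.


res = 156543.03 * cos(43) / 2^14 = 156543.03 * 0.7313537 / 16384 = 6.99 m/pixel

6.99 m/pixel


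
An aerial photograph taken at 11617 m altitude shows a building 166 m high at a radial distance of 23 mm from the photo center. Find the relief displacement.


d = h * r / H = 166 * 23 / 11617 = 0.33 mm

0.33 mm


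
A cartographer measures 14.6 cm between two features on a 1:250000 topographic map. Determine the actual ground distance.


ground = 14.6 cm * 250000 / 100 = 36500.0 m = 36.5 km

36.5 km


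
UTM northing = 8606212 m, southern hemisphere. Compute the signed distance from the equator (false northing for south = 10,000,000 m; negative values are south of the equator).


For southern: actual = 8606212 - 10000000 = -1393788 m

-1393788 m


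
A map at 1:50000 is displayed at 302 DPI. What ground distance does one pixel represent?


pixel_cm = 2.54 / 302 ≈ 0.008411 cm
ground = pixel_cm * 50000 / 100 = 2.54 * 50000 / (302 * 100) = 127000 / 30200 ≈ 4.21 m

4.21 m


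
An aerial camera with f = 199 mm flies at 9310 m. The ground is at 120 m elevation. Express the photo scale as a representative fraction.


scale = f / (H - h) = 199 mm / 9190 m = 199 / 9190000 = 1:46181

1:46181


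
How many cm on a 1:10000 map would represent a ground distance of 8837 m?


map_cm = 8837 * 100 / 10000 = 88.37 cm

88.37 cm


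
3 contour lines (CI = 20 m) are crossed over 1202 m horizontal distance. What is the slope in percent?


elevation change = 3 * 20 = 60 m
slope = 60 / 1202 * 100 = 5.0%

5.0%


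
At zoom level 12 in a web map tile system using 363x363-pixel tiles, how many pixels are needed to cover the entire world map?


tiles per axis = 2^12 = 4096
total tiles = 4096^2 = 16777216
pixels per axis = 4096 * 363 = 1486848
total pixels = 1486848^2 = 2210716975104

2210716975104 pixels


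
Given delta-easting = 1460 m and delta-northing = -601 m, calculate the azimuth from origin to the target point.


az = atan2(1460, -601) = 112.4 deg
adjusted to 0-360: 112.4 degrees

112.4 degrees


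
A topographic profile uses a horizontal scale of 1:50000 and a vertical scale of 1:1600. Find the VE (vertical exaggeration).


VE = horizontal_scale / vertical_scale = 50000 / 1600 = 31.25

31.25x


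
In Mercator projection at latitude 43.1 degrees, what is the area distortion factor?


area_distortion = 1/cos^2(43.1) = 1.876

1.876


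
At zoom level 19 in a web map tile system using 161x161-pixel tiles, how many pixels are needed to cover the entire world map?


tiles per axis = 2^19 = 524288
total tiles = 524288^2 = 274877906944
pixels per axis = 524288 * 161 = 84410368
total pixels = 84410368^2 = 7125110225895424

7125110225895424 pixels


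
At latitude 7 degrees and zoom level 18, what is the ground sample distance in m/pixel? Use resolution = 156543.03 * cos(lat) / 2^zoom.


res = 156543.03 * cos(7) / 2^18 = 156543.03 * 0.99254615 / 262144 = 0.59 m/pixel

0.59 m/pixel


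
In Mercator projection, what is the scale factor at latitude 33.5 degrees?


SF = 1 / cos(33.5) = 1 / 0.833886 = 1.199

1.199


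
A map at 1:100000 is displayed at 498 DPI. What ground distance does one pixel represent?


pixel_cm = 2.54 / 498 ≈ 0.0051 cm
ground = pixel_cm * 100000 / 100 = 2.54 * 100000 / (498 * 100) = 254000 / 49800 ≈ 5.1 m

5.1 m


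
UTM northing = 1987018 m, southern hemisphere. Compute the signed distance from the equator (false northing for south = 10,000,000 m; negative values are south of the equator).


For southern: actual = 1987018 - 10000000 = -8012982 m

-8012982 m


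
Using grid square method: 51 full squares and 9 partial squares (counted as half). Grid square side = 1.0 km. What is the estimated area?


effective squares = 51 + 9 * 0.5 = 55.5
area = 55.5 * 1.0 = 55.5 km^2

55.5 km^2


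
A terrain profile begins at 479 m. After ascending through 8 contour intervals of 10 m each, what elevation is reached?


elevation = 479 + 8 * 10 = 559 m

559 m


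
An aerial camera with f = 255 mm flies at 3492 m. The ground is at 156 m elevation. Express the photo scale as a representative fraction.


scale = f / (H - h) = 255 mm / 3336 m = 255 / 3336000 = 1:13082

1:13082


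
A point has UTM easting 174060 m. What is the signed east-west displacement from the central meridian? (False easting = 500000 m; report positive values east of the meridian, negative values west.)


displacement = 174060 - 500000 = -325940 m

-325940 m


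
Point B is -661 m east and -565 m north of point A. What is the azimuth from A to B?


az = atan2(-661, -565) = -130.5 deg
adjusted to 0-360: 229.5 degrees

229.5 degrees


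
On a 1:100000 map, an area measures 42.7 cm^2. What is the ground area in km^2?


ground_area = 42.7 * (100000/100)^2 = 42700000.0 m^2 = 42.7 km^2

42.7 km^2


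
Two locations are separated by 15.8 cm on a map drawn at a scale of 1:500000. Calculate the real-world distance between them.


ground = 15.8 cm * 500000 / 100 = 79000.0 m = 79.0 km

79.0 km


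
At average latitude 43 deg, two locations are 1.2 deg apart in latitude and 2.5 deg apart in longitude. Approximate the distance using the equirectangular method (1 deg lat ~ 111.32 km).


dlat_km = 1.2 * 111.32 = 133.584
dlon_km = 2.5 * 111.32 * cos(43) ≈ 203.536
dist = sqrt(133.584^2 + 203.536^2) ≈ 243.5 km

243.5 km


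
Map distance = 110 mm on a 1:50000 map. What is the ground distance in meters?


ground = 110 mm * 50000 / 1000 = 5500.0 m

5500.0 m


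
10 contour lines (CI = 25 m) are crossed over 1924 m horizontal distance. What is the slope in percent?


elevation change = 10 * 25 = 250 m
slope = 250 / 1924 * 100 = 13.0%

13.0%


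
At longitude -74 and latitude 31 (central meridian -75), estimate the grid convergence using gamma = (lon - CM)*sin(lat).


gamma = (-74 - -75) * sin(31) = 1 * 0.515038 = 0.515 degrees

0.515 degrees


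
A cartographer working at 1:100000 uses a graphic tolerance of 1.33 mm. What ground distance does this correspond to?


ground = 1.33 mm * 100000 / 1000 = 133.0 m

133.0 m


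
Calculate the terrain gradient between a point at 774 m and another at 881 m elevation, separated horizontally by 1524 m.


gradient = (881 - 774) / 1524 = 107 / 1524 = 0.0702

0.0702


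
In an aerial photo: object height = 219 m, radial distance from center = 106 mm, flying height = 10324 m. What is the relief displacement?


d = h * r / H = 219 * 106 / 10324 = 2.25 mm

2.25 mm


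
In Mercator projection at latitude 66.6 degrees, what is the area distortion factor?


area_distortion = 1/cos^2(66.6) = 6.34

6.34


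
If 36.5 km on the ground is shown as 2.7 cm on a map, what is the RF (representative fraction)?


ground = 36.5 km = 3650000 cm; RF denominator = ground / map = 3650000 / 2.7 ≈ 1351852; RF = 1:1351852

1:1351852


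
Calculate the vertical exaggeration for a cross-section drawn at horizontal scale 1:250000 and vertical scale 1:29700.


VE = horizontal_scale / vertical_scale = 250000 / 29700 ≈ 8.4

8.4x


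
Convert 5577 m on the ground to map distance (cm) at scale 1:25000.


map_cm = 5577 * 100 / 25000 = 22.308 cm ≈ 22.31 cm

22.31 cm


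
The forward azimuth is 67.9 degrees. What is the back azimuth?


back azimuth = (67.9 + 180) mod 360 = 247.9 degrees

247.9 degrees


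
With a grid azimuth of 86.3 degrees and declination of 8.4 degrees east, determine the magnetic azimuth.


magnetic azimuth = grid azimuth - declination (east +ve)
mag_az = 86.3 - 8.4 = 77.9 degrees

77.9 degrees


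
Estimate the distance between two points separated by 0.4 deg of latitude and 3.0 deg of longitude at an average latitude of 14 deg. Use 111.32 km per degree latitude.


dlat_km = 0.4 * 111.32 = 44.528
dlon_km = 3.0 * 111.32 * cos(14) ≈ 324.04
dist = sqrt(44.528^2 + 324.04^2) ≈ 327.1 km

327.1 km


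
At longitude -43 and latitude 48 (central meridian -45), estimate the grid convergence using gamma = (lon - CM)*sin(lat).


gamma = (-43 - -45) * sin(48) = 2 * 0.743145 = 1.486 degrees

1.486 degrees


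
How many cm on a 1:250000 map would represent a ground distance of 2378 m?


map_cm = 2378 * 100 / 250000 = 0.9512 cm ≈ 0.95 cm

0.95 cm


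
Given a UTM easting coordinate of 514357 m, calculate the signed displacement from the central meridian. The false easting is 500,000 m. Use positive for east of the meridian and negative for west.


displacement = 514357 - 500000 = 14357 m

14357 m


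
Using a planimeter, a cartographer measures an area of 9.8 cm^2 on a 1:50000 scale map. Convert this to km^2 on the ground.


ground_area = 9.8 * (50000/100)^2 = 2450000.0 m^2 = 2.45 km^2

2.45 km^2


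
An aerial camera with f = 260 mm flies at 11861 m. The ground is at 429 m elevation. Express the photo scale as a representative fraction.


scale = f / (H - h) = 260 mm / 11432 m = 260 / 11432000 = 1:43969

1:43969


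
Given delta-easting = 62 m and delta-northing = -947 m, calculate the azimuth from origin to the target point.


az = atan2(62, -947) = 176.3 deg
adjusted to 0-360: 176.3 degrees

176.3 degrees


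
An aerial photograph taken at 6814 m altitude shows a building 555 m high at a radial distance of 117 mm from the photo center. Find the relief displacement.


d = h * r / H = 555 * 117 / 6814 = 9.53 mm

9.53 mm


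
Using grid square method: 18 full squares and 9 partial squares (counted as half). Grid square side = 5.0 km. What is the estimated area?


effective squares = 18 + 9 * 0.5 = 22.5
area = 22.5 * 25.0 = 562.5 km^2

562.5 km^2


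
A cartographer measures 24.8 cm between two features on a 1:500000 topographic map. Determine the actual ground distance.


ground = 24.8 cm * 500000 / 100 = 124000.0 m = 124.0 km

124.0 km


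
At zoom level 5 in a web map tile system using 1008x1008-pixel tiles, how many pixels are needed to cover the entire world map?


tiles per axis = 2^5 = 32
total tiles = 32^2 = 1024
pixels per axis = 32 * 1008 = 32256
total pixels = 32256^2 = 1040449536

1040449536 pixels


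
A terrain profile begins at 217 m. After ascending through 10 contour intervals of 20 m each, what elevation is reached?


elevation = 217 + 10 * 20 = 417 m

417 m


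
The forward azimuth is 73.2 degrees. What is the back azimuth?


back azimuth = (73.2 + 180) mod 360 = 253.2 degrees

253.2 degrees


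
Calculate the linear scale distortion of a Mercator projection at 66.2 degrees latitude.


SF = 1 / cos(66.2) = 1 / 0.403545 = 2.478

2.478


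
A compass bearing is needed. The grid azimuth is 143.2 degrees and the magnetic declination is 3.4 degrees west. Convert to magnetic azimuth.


magnetic azimuth = grid azimuth - declination (east +ve)
mag_az = 143.2 - -3.4 = 146.6 degrees

146.6 degrees


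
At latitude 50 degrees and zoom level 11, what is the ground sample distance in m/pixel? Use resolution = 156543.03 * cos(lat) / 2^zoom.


res = 156543.03 * cos(50) / 2^11 = 156543.03 * 0.64278761 / 2048 = 49.13 m/pixel

49.13 m/pixel


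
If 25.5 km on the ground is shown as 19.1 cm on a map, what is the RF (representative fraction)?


ground = 25.5 km = 2550000 cm; RF denominator = ground / map = 2550000 / 19.1 ≈ 133508; RF = 1:133508

1:133508


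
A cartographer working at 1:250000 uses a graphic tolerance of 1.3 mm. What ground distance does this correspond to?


ground = 1.3 mm * 250000 / 1000 = 325.0 m

325.0 m


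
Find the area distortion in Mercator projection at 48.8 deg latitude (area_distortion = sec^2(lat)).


area_distortion = 1/cos^2(48.8) = 2.305

2.305


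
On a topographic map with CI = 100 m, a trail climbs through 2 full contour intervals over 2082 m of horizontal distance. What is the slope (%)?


elevation change = 2 * 100 = 200 m
slope = 200 / 2082 * 100 = 9.6%

9.6%


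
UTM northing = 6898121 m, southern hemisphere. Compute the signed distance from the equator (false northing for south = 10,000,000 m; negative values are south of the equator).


For southern: actual = 6898121 - 10000000 = -3101879 m

-3101879 m


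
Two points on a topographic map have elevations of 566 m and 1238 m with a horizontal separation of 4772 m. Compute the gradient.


gradient = (1238 - 566) / 4772 = 672 / 4772 = 0.1408

0.1408


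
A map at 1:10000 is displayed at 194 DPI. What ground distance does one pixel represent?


pixel_cm = 2.54 / 194 ≈ 0.013093 cm
ground = pixel_cm * 10000 / 100 = 2.54 * 10000 / (194 * 100) = 25400 / 19400 ≈ 1.31 m

1.31 m


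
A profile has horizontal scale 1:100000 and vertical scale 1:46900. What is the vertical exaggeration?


VE = horizontal_scale / vertical_scale = 100000 / 46900 ≈ 2.1

2.1x


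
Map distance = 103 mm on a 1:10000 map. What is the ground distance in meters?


ground = 103 mm * 10000 / 1000 = 1030.0 m

1030.0 m


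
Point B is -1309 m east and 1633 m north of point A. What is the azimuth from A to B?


az = atan2(-1309, 1633) = -38.7 deg
adjusted to 0-360: 321.3 degrees

321.3 degrees


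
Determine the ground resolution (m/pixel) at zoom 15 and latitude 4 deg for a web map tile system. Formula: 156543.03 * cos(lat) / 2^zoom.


res = 156543.03 * cos(4) / 2^15 = 156543.03 * 0.99756405 / 32768 = 4.77 m/pixel

4.77 m/pixel


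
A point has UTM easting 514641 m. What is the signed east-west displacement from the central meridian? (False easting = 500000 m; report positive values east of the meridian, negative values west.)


displacement = 514641 - 500000 = 14641 m

14641 m


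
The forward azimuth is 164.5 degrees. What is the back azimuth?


back azimuth = (164.5 + 180) mod 360 = 344.5 degrees

344.5 degrees


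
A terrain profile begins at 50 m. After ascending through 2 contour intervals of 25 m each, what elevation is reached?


elevation = 50 + 2 * 25 = 100 m

100 m


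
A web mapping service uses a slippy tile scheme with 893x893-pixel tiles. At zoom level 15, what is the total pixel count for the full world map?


tiles per axis = 2^15 = 32768
total tiles = 32768^2 = 1073741824
pixels per axis = 32768 * 893 = 29261824
total pixels = 29261824^2 = 856254343806976

856254343806976 pixels


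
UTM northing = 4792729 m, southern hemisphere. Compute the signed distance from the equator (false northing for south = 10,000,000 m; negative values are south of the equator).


For southern: actual = 4792729 - 10000000 = -5207271 m

-5207271 m


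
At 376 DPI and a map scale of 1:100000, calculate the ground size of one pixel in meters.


pixel_cm = 2.54 / 376 ≈ 0.006755 cm
ground = pixel_cm * 100000 / 100 = 2.54 * 100000 / (376 * 100) = 254000 / 37600 ≈ 6.76 m

6.76 m


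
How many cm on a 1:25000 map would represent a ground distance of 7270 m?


map_cm = 7270 * 100 / 25000 = 29.08 cm

29.08 cm


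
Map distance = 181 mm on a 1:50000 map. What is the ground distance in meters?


ground = 181 mm * 50000 / 1000 = 9050.0 m

9050.0 m


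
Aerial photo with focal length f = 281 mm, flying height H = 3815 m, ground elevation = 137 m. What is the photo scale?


scale = f / (H - h) = 281 mm / 3678 m = 281 / 3678000 = 1:13089

1:13089


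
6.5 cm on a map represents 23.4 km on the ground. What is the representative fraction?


ground = 23.4 km = 2340000 cm; RF denominator = ground / map = 2340000 / 6.5 = 360000; RF = 1:360000

1:360000


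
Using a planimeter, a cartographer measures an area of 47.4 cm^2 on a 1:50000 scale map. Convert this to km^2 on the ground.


ground_area = 47.4 * (50000/100)^2 = 11850000.0 m^2 = 11.85 km^2

11.85 km^2


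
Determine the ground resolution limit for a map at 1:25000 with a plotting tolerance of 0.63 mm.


ground = 0.63 mm * 25000 / 1000 = 15.75 m

15.75 m


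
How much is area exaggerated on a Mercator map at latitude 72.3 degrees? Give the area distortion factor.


area_distortion = 1/cos^2(72.3) = 10.818

10.818


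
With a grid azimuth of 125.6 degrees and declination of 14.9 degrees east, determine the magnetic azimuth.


magnetic azimuth = grid azimuth - declination (east +ve)
mag_az = 125.6 - 14.9 = 110.7 degrees

110.7 degrees


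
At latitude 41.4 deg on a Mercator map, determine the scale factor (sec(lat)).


SF = 1 / cos(41.4) = 1 / 0.750111 = 1.333

1.333


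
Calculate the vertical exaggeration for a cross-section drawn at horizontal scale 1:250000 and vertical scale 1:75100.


VE = horizontal_scale / vertical_scale = 250000 / 75100 ≈ 3.3

3.3x


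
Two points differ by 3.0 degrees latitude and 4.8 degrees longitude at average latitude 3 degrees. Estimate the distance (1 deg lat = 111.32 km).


dlat_km = 3.0 * 111.32 = 333.96
dlon_km = 4.8 * 111.32 * cos(3) ≈ 533.604
dist = sqrt(333.96^2 + 533.604^2) ≈ 629.5 km

629.5 km


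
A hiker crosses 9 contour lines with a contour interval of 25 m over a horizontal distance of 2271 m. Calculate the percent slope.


elevation change = 9 * 25 = 225 m
slope = 225 / 2271 * 100 = 9.9%

9.9%


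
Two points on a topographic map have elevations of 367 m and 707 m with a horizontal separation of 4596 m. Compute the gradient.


gradient = (707 - 367) / 4596 = 340 / 4596 = 0.074

0.074


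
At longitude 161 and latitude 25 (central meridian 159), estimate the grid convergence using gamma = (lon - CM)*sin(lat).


gamma = (161 - 159) * sin(25) = 2 * 0.422618 = 0.845 degrees

0.845 degrees


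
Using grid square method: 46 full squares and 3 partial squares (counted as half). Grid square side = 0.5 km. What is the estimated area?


effective squares = 46 + 3 * 0.5 = 47.5
area = 47.5 * 0.25 = 11.875 km^2

11.875 km^2


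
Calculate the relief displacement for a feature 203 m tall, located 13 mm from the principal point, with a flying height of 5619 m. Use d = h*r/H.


d = h * r / H = 203 * 13 / 5619 = 0.47 mm

0.47 mm


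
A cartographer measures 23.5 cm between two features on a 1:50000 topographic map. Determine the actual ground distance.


ground = 23.5 cm * 50000 / 100 = 11750.0 m = 11.75 km

11.75 km


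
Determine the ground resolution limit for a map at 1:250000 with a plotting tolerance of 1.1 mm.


ground = 1.1 mm * 250000 / 1000 = 275.0 m

275.0 m


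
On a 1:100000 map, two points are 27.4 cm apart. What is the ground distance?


ground = 27.4 cm * 100000 / 100 = 27400.0 m = 27.4 km

27.4 km


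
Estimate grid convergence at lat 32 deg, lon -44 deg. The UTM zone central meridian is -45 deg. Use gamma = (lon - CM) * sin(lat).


gamma = (-44 - -45) * sin(32) = 1 * 0.529919 = 0.53 degrees

0.53 degrees
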